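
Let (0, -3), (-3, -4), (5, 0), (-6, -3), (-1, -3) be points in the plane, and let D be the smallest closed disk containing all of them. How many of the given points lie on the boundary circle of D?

The farthest pair is (5, 0)–(-6, -3) with squared distance 130. The circle on this segment as diameter has centre (-0.5, -1.5) and r² = 130/4 = 32.5.
Check (0, -3): distance² to centre = 2.5 ≤ 32.5, so it lies inside.
All remaining points lie in this disk, and no smaller disk contains both endpoints, so this is the minimum enclosing circle.
The points at distance exactly r from the centre are (5, 0), (-6, -3) — 2 points.

2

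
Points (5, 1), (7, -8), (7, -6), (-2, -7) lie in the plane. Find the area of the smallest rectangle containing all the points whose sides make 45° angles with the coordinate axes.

In coordinates u = x + y, v = x − y the rectangle is axis-aligned; the map (x,y)→(u,v) scales areas by 2.
u-values: 6, -1, 1, -9; range = 6 − (-9) = 15.
v-values: 4, 15, 13, 5; range = 15 − 4 = 11.
Area = (15 × 11) / 2 = 82.5.

82.5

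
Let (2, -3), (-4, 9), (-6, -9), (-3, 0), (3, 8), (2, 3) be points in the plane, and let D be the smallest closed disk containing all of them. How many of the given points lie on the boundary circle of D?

A smallest enclosing disk is always determined by at most three of the input points on its boundary.
The minimum enclosing circle is determined by three boundary points: (-4, 9), (-6, -9), (3, 8).
Their circumcentre is (-1.765625, -0.359375) with r² = 92.5903320312.
The farthest remaining point (2, 3) is at distance² 25.4653320312 ≤ 92.5903320312.
The points at distance exactly r from the centre are (-4, 9), (-6, -9), (3, 8) — 3 points.

3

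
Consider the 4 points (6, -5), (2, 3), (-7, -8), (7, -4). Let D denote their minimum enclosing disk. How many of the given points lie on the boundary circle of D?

The minimum enclosing circle is determined by three boundary points: (2, 3), (-7, -8), (7, -4).
Their circumcentre is (-32/59, -242/59) with r² = 198061/3481.
The farthest remaining point (6, -5) is at distance² 151805/3481 ≤ 198061/3481.
The points at distance exactly r from the centre are (2, 3), (-7, -8), (7, -4) — 3 points.

3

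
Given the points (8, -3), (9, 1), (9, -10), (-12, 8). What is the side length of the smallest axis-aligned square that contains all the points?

The bounding box has width 21 and height 18.
An axis-aligned square enclosing the set must have side ≥ max(width, height).
So the minimum side is max(21, 18) = 21.

21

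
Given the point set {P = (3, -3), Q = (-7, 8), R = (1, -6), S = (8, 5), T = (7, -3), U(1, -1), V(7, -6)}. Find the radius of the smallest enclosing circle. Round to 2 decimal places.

A smallest enclosing disk is always determined by at most three of the input points on its boundary.
The farthest pair is Q–V with squared distance 392. The circle on this segment as diameter has centre (0, 1) and r² = 392/4 = 98.
Check P: distance² to centre = 25 ≤ 98, so it lies inside.
All remaining points lie in this disk, and no smaller disk contains both endpoints, so this is the minimum enclosing circle.
r = √98 ≈ 9.90.

9.90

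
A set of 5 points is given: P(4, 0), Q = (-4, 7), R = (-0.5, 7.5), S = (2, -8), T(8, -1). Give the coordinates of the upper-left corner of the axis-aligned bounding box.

(-4, 7.5)

x-range [-4, 8], y-range [-8, 7.5].
The upper-left corner is (-4, 7.5).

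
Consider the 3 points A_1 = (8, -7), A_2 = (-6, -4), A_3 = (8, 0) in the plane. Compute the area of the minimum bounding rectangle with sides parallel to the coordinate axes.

98

x ranges over [-6, 8], width 14.
y ranges over [-7, 0], height 7.
Area = 14 × 7 = 98.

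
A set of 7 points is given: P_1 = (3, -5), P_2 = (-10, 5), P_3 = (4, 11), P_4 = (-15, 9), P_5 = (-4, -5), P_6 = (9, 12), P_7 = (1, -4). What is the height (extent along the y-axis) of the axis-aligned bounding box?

17

max y = 12, min y = -5, so height = 17.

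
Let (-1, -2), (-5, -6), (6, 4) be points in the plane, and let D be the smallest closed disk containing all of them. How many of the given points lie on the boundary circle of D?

2

Call the three points A, B, C in the order given.
Side lengths²: AB² = 32, AC² = 85, BC² = 221.
Since BC² = 221 ≥ 85 + 32 = 117, the angle opposite BC is not acute, so the smallest enclosing circle has BC as diameter.
Centre = midpoint of BC = (0.5, -1), r² = 221/4 = 55.25.
The points at distance exactly r from the centre are (-5, -6), (6, 4) — 2 points.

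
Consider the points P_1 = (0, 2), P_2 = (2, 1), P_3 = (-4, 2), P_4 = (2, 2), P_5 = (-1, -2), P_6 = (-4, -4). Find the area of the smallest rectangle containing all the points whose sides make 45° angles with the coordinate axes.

In coordinates u = x + y, v = x − y the rectangle is axis-aligned; the map (x,y)→(u,v) scales areas by 2.
u-values: 2, 3, -2, 4, -3, -8; range = 4 − (-8) = 12.
v-values: -2, 1, -6, 0, 1, 0; range = 1 − (-6) = 7.
Area = (12 × 7) / 2 = 42.

42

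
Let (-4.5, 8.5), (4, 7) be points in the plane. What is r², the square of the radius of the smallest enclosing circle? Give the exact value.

18.625

The smallest circle enclosing two points has them as diameter endpoints.
Centre = midpoint = (-0.25, 7.75); r² = |(-4.5, 8.5)−(4, 7)|²/4 = 74.5/4 = 18.625.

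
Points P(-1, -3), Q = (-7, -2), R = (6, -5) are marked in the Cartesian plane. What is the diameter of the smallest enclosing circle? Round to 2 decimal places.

Side lengths²: PQ² = 37, PR² = 53, QR² = 178.
Since QR² = 178 ≥ 53 + 37 = 90, the angle opposite QR is not acute, so the smallest enclosing circle has QR as diameter.
Centre = midpoint of QR = (-0.5, -3.5), r² = 178/4 = 44.5.
Diameter = 2r = 2√(44.5) ≈ 13.34.

13.34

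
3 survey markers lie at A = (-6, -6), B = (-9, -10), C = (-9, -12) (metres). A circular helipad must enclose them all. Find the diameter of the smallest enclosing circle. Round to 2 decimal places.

Side lengths²: AB² = 25, AC² = 45, BC² = 4.
Since AC² = 45 ≥ 25 + 4 = 29, the angle opposite AC is not acute, so the smallest enclosing circle has AC as diameter.
Centre = midpoint of AC = (-7.5, -9), r² = 45/4 = 11.25.
Diameter = 2r = 2√(11.25) ≈ 6.71.

6.71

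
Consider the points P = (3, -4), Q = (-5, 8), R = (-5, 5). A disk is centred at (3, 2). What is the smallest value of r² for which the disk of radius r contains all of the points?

The required radius is the distance from (3, 2) to the farthest point.
Squared distances: 36, 100, 73.
Maximum is 100, attained at Q.

100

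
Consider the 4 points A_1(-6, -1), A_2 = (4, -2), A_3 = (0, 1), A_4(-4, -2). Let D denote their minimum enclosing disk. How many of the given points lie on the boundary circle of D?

A smallest enclosing disk is always determined by at most three of the input points on its boundary.
The farthest pair is A_1–A_2 with squared distance 101. The circle on this segment as diameter has centre (-1, -1.5) and r² = 101/4 = 25.25.
Check A_3: distance² to centre = 7.25 ≤ 25.25, so it lies inside.
All remaining points lie in this disk, and no smaller disk contains both endpoints, so this is the minimum enclosing circle.
The points at distance exactly r from the centre are A_1, A_2 — 2 points.

2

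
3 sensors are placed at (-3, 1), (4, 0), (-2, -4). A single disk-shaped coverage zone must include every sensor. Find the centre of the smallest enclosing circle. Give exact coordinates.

(5/17, -16/17)

Call the three points A, B, C in the order given.
Side lengths²: AB² = 50, AC² = 26, BC² = 52.
Since BC² = 52 < 50 + 26 = 76, the triangle is acute, so the smallest enclosing circle is the circumcircle.
Circumcentre = (5/17, -16/17), r² = 4225/289.
Centre = (5/17, -16/17).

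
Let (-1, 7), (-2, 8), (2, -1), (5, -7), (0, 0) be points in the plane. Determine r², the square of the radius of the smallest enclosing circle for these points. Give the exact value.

The minimum enclosing circle of a finite set is fixed by two of the points (as a diameter) or three (as a circumcircle).
The farthest pair is (-2, 8)–(5, -7) with squared distance 274. The circle on this segment as diameter has centre (1.5, 0.5) and r² = 274/4 = 68.5.
Check (-1, 7): distance² to centre = 48.5 ≤ 68.5, so it lies inside.
All remaining points lie in this disk, and no smaller disk contains both endpoints, so this is the minimum enclosing circle.

68.5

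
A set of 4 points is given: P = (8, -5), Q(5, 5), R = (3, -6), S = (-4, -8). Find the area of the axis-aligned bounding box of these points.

156

x ranges over [-4, 8], width 12.
y ranges over [-8, 5], height 13.
Area = 12 × 13 = 156.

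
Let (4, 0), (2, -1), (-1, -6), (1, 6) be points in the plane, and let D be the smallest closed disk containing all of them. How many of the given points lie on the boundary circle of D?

2

By Welzl's lemma the MEC is supported by two points (diametrically opposite) or three points (on a circumcircle).
The farthest pair is (-1, -6)–(1, 6) with squared distance 148. The circle on this segment as diameter has centre (0, 0) and r² = 148/4 = 37.
Check (4, 0): distance² to centre = 16 ≤ 37, so it lies inside.
All remaining points lie in this disk, and no smaller disk contains both endpoints, so this is the minimum enclosing circle.
The points at distance exactly r from the centre are (-1, -6), (1, 6) — 2 points.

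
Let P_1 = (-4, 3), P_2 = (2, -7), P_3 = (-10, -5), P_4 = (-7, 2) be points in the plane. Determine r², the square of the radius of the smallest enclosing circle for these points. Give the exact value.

The minimum enclosing circle is determined by three boundary points: P_1, P_2, P_3.
Their circumcentre is (-97/27, -32/9) with r² = 31450/729.
The farthest remaining point P_4 is at distance² 30964/729 ≤ 31450/729.

31450/729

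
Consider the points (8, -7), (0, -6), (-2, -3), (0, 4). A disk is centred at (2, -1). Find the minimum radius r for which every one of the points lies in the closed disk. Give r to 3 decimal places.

8.485

The required radius is the distance from (2, -1) to the farthest point.
Squared distances: 72, 29, 20, 29.
Maximum is 72, attained at (8, -7).
r = √72 ≈ 8.485.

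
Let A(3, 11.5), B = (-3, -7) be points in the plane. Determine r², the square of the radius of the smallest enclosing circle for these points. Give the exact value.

94.5625

The smallest circle enclosing two points has them as diameter endpoints.
Centre = midpoint = (0, 2.25); r² = |AB|²/4 = 378.25/4 = 94.5625.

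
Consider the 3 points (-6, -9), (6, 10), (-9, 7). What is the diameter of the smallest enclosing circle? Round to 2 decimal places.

Call the three points A, B, C in the order given.
Side lengths²: AB² = 505, AC² = 265, BC² = 234.
Since AB² = 505 ≥ 265 + 234 = 499, the angle opposite AB is not acute, so the smallest enclosing circle has AB as diameter.
Centre = midpoint of AB = (0, 0.5), r² = 505/4 = 126.25.
Diameter = 2r = 2√(126.25) ≈ 22.47.

22.47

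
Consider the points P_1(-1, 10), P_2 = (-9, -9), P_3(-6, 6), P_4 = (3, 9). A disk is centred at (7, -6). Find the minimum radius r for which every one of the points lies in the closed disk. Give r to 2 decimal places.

17.89

The required radius is the distance from (7, -6) to the farthest point.
Squared distances: 320, 265, 313, 241.
Maximum is 320, attained at P_1.
r = √320 ≈ 17.89.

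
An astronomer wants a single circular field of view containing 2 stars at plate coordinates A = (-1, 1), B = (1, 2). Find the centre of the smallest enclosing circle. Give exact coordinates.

The smallest circle enclosing two points has them as diameter endpoints.
Centre = midpoint = (0, 1.5); r² = |AB|²/4 = 5/4 = 1.25.
Centre = (0, 1.5).

(0, 1.5)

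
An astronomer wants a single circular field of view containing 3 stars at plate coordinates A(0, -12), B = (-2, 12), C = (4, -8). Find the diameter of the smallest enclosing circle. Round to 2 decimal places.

24.08

Side lengths²: AB² = 580, AC² = 32, BC² = 436.
Since AB² = 580 ≥ 436 + 32 = 468, the angle opposite AB is not acute, so the smallest enclosing circle has AB as diameter.
Centre = midpoint of AB = (-1, 0), r² = 580/4 = 145.
Diameter = 2r = 2√145 ≈ 24.08.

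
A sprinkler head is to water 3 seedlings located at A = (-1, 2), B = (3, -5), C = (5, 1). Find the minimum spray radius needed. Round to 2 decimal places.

4.08

Side lengths²: AB² = 65, AC² = 37, BC² = 40.
Since AB² = 65 < 40 + 37 = 77, the triangle is acute, so the smallest enclosing circle is the circumcircle.
Circumcentre = (59/38, -45/38), r² = 12025/722.
r = √(12025/722) ≈ 4.08.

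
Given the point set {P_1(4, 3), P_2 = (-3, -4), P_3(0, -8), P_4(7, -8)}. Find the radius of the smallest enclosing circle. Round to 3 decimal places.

6.202

The minimum enclosing circle of a finite set is fixed by two of the points (as a diameter) or three (as a circumcircle).
The minimum enclosing circle is determined by three boundary points: P_1, P_2, P_4.
Their circumcentre is (22/7, -22/7) with r² = 1885/49.
The farthest remaining point P_3 is at distance² 1640/49 ≤ 1885/49.
r = √(1885/49) ≈ 6.202.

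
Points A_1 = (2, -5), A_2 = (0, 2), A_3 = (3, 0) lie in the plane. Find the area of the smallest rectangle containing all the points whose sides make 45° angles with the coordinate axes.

In coordinates u = x + y, v = x − y the rectangle is axis-aligned; the map (x,y)→(u,v) scales areas by 2.
u-values: -3, 2, 3; range = 3 − (-3) = 6.
v-values: 7, -2, 3; range = 7 − (-2) = 9.
Area = (6 × 9) / 2 = 27.

27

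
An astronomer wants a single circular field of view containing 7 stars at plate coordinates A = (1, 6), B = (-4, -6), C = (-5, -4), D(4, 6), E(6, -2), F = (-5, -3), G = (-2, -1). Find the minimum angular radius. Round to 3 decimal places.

The minimum enclosing circle of a finite set is fixed by two of the points (as a diameter) or three (as a circumcircle).
The farthest pair is B–D with squared distance 208. The circle on this segment as diameter has centre (0, 0) and r² = 208/4 = 52.
Check A: distance² to centre = 37 ≤ 52, so it lies inside.
All remaining points lie in this disk, and no smaller disk contains both endpoints, so this is the minimum enclosing circle.
r = √52 ≈ 7.211.

7.211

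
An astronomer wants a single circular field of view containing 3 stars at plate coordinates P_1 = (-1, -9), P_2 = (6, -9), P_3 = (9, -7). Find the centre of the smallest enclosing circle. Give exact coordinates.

(4, -8)

Side lengths²: P_1P_2² = 49, P_1P_3² = 104, P_2P_3² = 13.
Since P_1P_3² = 104 ≥ 49 + 13 = 62, the angle opposite P_1P_3 is not acute, so the smallest enclosing circle has P_1P_3 as diameter.
Centre = midpoint of P_1P_3 = (4, -8), r² = 104/4 = 26.
Centre = (4, -8).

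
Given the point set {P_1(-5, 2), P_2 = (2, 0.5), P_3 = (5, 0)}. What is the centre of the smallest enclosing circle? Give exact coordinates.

(0, 1)

Side lengths²: P_1P_2² = 51.25, P_1P_3² = 104, P_2P_3² = 9.25.
Since P_1P_3² = 104 ≥ 51.25 + 9.25 = 60.5, the angle opposite P_1P_3 is not acute, so the smallest enclosing circle has P_1P_3 as diameter.
Centre = midpoint of P_1P_3 = (0, 1), r² = 104/4 = 26.
Centre = (0, 1).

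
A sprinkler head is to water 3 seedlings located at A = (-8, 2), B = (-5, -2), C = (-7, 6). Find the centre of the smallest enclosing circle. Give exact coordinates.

(-6, 2)

Side lengths²: AB² = 25, AC² = 17, BC² = 68.
Since BC² = 68 ≥ 25 + 17 = 42, the angle opposite BC is not acute, so the smallest enclosing circle has BC as diameter.
Centre = midpoint of BC = (-6, 2), r² = 68/4 = 17.
Centre = (-6, 2).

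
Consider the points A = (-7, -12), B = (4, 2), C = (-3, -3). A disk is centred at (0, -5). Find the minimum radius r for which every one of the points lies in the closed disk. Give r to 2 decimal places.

9.90

The required radius is the distance from (0, -5) to the farthest point.
Squared distances: 98, 65, 13.
Maximum is 98, attained at A.
r = √98 ≈ 9.90.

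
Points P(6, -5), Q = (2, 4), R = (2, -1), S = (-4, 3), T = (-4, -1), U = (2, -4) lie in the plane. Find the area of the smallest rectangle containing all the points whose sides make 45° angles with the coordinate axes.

99

In coordinates u = x + y, v = x − y the rectangle is axis-aligned; the map (x,y)→(u,v) scales areas by 2.
u-values: 1, 6, 1, -1, -5, -2; range = 6 − (-5) = 11.
v-values: 11, -2, 3, -7, -3, 6; range = 11 − (-7) = 18.
Area = (11 × 18) / 2 = 99.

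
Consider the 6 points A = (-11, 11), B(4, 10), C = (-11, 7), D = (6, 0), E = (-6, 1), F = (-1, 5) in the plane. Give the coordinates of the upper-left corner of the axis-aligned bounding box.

(-11, 11)

x-range [-11, 6], y-range [0, 11].
The upper-left corner is (-11, 11).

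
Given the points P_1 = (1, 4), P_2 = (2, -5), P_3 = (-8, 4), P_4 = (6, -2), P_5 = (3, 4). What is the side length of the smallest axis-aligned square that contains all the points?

14

The bounding box has width 14 and height 9.
An axis-aligned square enclosing the set must have side ≥ max(width, height).
So the minimum side is max(14, 9) = 14.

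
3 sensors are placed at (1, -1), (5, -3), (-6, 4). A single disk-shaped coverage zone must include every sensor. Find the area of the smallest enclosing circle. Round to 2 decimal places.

Call the three points A, B, C in the order given.
Side lengths²: AB² = 20, AC² = 74, BC² = 170.
Since BC² = 170 ≥ 74 + 20 = 94, the angle opposite BC is not acute, so the smallest enclosing circle has BC as diameter.
Centre = midpoint of BC = (-0.5, 0.5), r² = 170/4 = 42.5.
Area = π·r² = π·42.5 ≈ 133.52.

133.52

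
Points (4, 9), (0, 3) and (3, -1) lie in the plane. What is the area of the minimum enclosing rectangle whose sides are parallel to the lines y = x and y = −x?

In coordinates u = x + y, v = x − y the rectangle is axis-aligned; the map (x,y)→(u,v) scales areas by 2.
u-values: 13, 3, 2; range = 13 − 2 = 11.
v-values: -5, -3, 4; range = 4 − (-5) = 9.
Area = (11 × 9) / 2 = 49.5.

49.5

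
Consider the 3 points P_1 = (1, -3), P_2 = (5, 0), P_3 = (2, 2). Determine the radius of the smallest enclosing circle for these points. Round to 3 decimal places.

Side lengths²: P_1P_2² = 25, P_1P_3² = 26, P_2P_3² = 13.
Since P_1P_3² = 26 < 25 + 13 = 38, the triangle is acute, so the smallest enclosing circle is the circumcircle.
Circumcentre = (81/34, -23/34), r² = 4225/578.
r = √(4225/578) ≈ 2.704.

2.704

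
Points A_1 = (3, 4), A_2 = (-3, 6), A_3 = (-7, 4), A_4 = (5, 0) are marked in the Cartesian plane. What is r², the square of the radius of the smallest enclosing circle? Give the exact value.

40

A smallest enclosing disk is always determined by at most three of the input points on its boundary.
The farthest pair is A_3–A_4 with squared distance 160. The circle on this segment as diameter has centre (-1, 2) and r² = 160/4 = 40.
Check A_1: distance² to centre = 20 ≤ 40, so it lies inside.
All remaining points lie in this disk, and no smaller disk contains both endpoints, so this is the minimum enclosing circle.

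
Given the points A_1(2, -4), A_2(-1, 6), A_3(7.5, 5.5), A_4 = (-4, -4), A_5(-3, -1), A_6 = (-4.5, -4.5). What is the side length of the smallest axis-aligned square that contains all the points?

The bounding box has width 12 and height 10.5.
An axis-aligned square enclosing the set must have side ≥ max(width, height).
So the minimum side is max(12, 10.5) = 12.

12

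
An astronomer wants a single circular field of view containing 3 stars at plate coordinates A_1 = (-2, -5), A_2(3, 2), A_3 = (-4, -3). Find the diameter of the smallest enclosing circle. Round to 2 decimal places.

Side lengths²: A_1A_2² = 74, A_1A_3² = 8, A_2A_3² = 74.
Since A_2A_3² = 74 < 74 + 8 = 82, the triangle is acute, so the smallest enclosing circle is the circumcircle.
Circumcentre = (-1/12, -13/12), r² = 1369/72.
Diameter = 2r = 2√(1369/72) ≈ 8.72.

8.72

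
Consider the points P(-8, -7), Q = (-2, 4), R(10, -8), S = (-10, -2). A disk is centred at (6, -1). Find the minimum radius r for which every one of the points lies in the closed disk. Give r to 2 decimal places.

The required radius is the distance from (6, -1) to the farthest point.
Squared distances: 232, 89, 65, 257.
Maximum is 257, attained at S.
r = √257 ≈ 16.03.

16.03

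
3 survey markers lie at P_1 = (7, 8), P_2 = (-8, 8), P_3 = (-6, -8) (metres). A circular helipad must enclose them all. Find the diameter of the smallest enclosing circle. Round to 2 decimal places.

Side lengths²: P_1P_2² = 225, P_1P_3² = 425, P_2P_3² = 260.
Since P_1P_3² = 425 < 260 + 225 = 485, the triangle is acute, so the smallest enclosing circle is the circumcircle.
Circumcentre = (-0.5, 0.8125), r² = 107.91015625.
Diameter = 2r = 2√(107.91015625) ≈ 20.78.

20.78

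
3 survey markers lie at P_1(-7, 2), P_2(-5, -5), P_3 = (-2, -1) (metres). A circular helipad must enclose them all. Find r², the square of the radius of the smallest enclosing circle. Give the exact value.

Side lengths²: P_1P_2² = 53, P_1P_3² = 34, P_2P_3² = 25.
Since P_1P_2² = 53 < 34 + 25 = 59, the triangle is acute, so the smallest enclosing circle is the circumcircle.
Circumcentre = (-327/58, -81/58), r² = 22525/1682.

22525/1682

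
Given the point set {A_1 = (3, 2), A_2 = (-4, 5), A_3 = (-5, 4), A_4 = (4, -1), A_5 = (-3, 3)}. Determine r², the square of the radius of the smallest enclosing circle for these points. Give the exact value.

The minimum enclosing circle of a finite set is fixed by two of the points (as a diameter) or three (as a circumcircle).
The farthest pair is A_3–A_4 with squared distance 106. The circle on this segment as diameter has centre (-0.5, 1.5) and r² = 106/4 = 26.5.
Check A_1: distance² to centre = 12.5 ≤ 26.5, so it lies inside.
All remaining points lie in this disk, and no smaller disk contains both endpoints, so this is the minimum enclosing circle.

26.5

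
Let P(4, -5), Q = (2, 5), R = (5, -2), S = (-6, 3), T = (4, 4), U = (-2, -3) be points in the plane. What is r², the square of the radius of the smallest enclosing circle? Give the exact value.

41.41

The minimum enclosing circle is determined by three boundary points: P, S, T.
Their circumcentre is (-0.6, -0.5) with r² = 41.41.
The farthest remaining point Q is at distance² 37.01 ≤ 41.41.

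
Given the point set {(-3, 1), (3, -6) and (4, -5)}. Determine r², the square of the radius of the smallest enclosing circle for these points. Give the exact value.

Call the three points A, B, C in the order given.
Side lengths²: AB² = 85, AC² = 85, BC² = 2.
Since AC² = 85 < 85 + 2 = 87, the triangle is acute, so the smallest enclosing circle is the circumcircle.
Circumcentre = (7/26, -59/26), r² = 7225/338.

7225/338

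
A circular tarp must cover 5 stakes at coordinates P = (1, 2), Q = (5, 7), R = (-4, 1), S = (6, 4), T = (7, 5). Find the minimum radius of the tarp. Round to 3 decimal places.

5.852

By Welzl's lemma the MEC is supported by two points (diametrically opposite) or three points (on a circumcircle).
The farthest pair is R–T with squared distance 137. The circle on this segment as diameter has centre (1.5, 3) and r² = 137/4 = 34.25.
Check P: distance² to centre = 1.25 ≤ 34.25, so it lies inside.
All remaining points lie in this disk, and no smaller disk contains both endpoints, so this is the minimum enclosing circle.
r = √(34.25) ≈ 5.852.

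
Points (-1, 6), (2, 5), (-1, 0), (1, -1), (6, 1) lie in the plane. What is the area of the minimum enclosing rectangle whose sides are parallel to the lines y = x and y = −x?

In coordinates u = x + y, v = x − y the rectangle is axis-aligned; the map (x,y)→(u,v) scales areas by 2.
u-values: 5, 7, -1, 0, 7; range = 7 − (-1) = 8.
v-values: -7, -3, -1, 2, 5; range = 5 − (-7) = 12.
Area = (8 × 12) / 2 = 48.

48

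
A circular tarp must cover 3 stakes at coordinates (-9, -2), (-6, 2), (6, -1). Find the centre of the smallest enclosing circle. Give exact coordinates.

(-1.5, -1.5)

Call the three points A, B, C in the order given.
Side lengths²: AB² = 25, AC² = 226, BC² = 153.
Since AC² = 226 ≥ 153 + 25 = 178, the angle opposite AC is not acute, so the smallest enclosing circle has AC as diameter.
Centre = midpoint of AC = (-1.5, -1.5), r² = 226/4 = 56.5.
Centre = (-1.5, -1.5).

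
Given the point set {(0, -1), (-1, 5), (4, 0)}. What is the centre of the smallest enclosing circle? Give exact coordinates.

Call the three points A, B, C in the order given.
Side lengths²: AB² = 37, AC² = 17, BC² = 50.
Since BC² = 50 < 37 + 17 = 54, the triangle is acute, so the smallest enclosing circle is the circumcircle.
Circumcentre = (1.3, 2.3), r² = 12.58.
Centre = (1.3, 2.3).

(1.3, 2.3)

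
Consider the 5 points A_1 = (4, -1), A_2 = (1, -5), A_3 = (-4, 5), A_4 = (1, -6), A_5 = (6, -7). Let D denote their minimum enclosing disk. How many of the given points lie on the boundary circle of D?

By Welzl's lemma the MEC is supported by two points (diametrically opposite) or three points (on a circumcircle).
The farthest pair is A_3–A_5 with squared distance 244. The circle on this segment as diameter has centre (1, -1) and r² = 244/4 = 61.
Check A_1: distance² to centre = 9 ≤ 61, so it lies inside.
All remaining points lie in this disk, and no smaller disk contains both endpoints, so this is the minimum enclosing circle.
The points at distance exactly r from the centre are A_3, A_5 — 2 points.

2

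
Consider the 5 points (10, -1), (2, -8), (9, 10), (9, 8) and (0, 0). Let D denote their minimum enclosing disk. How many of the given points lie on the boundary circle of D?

The farthest pair is (2, -8)–(9, 10) with squared distance 373. The circle on this segment as diameter has centre (5.5, 1) and r² = 373/4 = 93.25.
Check (10, -1): distance² to centre = 24.25 ≤ 93.25, so it lies inside.
All remaining points lie in this disk, and no smaller disk contains both endpoints, so this is the minimum enclosing circle.
The points at distance exactly r from the centre are (2, -8), (9, 10) — 2 points.

2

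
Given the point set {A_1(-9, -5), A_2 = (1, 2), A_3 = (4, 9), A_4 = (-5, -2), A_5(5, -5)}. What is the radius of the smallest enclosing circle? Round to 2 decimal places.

By Welzl's lemma the MEC is supported by two points (diametrically opposite) or three points (on a circumcircle).
The minimum enclosing circle is determined by three boundary points: A_1, A_3, A_5.
Their circumcentre is (-2, 43/28) with r² = 71905/784.
The farthest remaining point A_4 is at distance² 16857/784 ≤ 71905/784.
r = √(71905/784) ≈ 9.58.

9.58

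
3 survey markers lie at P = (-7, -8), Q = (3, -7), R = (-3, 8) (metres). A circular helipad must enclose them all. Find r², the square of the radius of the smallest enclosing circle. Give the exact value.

Side lengths²: PQ² = 101, PR² = 272, QR² = 261.
Since PR² = 272 < 261 + 101 = 362, the triangle is acute, so the smallest enclosing circle is the circumcircle.
Circumcentre = (-35/13, -15/26), r² = 49793/676.

49793/676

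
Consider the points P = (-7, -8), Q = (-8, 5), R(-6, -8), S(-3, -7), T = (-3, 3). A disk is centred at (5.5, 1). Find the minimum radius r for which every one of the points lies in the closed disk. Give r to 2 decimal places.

15.40

The required radius is the distance from (5.5, 1) to the farthest point.
Squared distances: 237.25, 198.25, 213.25, 136.25, 76.25.
Maximum is 237.25, attained at P.
r = √(237.25) ≈ 15.40.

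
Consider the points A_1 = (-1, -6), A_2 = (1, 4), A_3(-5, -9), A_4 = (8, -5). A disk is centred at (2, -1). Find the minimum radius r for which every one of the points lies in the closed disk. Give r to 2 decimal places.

10.63

The required radius is the distance from (2, -1) to the farthest point.
Squared distances: 34, 26, 113, 52.
Maximum is 113, attained at A_3.
r = √113 ≈ 10.63.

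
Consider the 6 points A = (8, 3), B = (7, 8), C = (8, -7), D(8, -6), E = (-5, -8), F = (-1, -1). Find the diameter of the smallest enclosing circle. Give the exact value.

By Welzl's lemma the MEC is supported by two points (diametrically opposite) or three points (on a circumcircle).
The farthest pair is B–E with squared distance 400. The circle on this segment as diameter has centre (1, 0) and r² = 400/4 = 100.
Check A: distance² to centre = 58 ≤ 100, so it lies inside.
All remaining points lie in this disk, and no smaller disk contains both endpoints, so this is the minimum enclosing circle.
Diameter = 2r = 2√100 = 20.

20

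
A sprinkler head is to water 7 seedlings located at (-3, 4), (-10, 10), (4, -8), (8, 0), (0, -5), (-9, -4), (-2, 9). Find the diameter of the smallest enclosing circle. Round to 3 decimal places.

22.804

A smallest enclosing disk is always determined by at most three of the input points on its boundary.
The farthest pair is (-10, 10)–(4, -8) with squared distance 520. The circle on this segment as diameter has centre (-3, 1) and r² = 520/4 = 130.
Check (-3, 4): distance² to centre = 9 ≤ 130, so it lies inside.
All remaining points lie in this disk, and no smaller disk contains both endpoints, so this is the minimum enclosing circle.
Diameter = 2r = 2√130 ≈ 22.804.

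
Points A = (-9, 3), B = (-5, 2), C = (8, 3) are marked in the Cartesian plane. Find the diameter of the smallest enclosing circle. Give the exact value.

Side lengths²: AB² = 17, AC² = 289, BC² = 170.
Since AC² = 289 ≥ 170 + 17 = 187, the angle opposite AC is not acute, so the smallest enclosing circle has AC as diameter.
Centre = midpoint of AC = (-0.5, 3), r² = 289/4 = 72.25.
Diameter = 2r = 2√(72.25) = 17.

17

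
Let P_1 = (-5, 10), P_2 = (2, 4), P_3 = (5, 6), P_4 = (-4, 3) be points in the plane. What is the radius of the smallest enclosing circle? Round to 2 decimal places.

5.47

The minimum enclosing circle of a finite set is fixed by two of the points (as a diameter) or three (as a circumcircle).
The minimum enclosing circle is determined by three boundary points: P_1, P_3, P_4.
Their circumcentre is (-4/11, 78/11) with r² = 3625/121.
The farthest remaining point P_2 is at distance² 1832/121 ≤ 3625/121.
r = √(3625/121) ≈ 5.47.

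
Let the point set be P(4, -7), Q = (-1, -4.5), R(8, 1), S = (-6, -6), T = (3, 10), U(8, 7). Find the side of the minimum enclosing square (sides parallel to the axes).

The bounding box has width 14 and height 17.
An axis-aligned square enclosing the set must have side ≥ max(width, height).
So the minimum side is max(14, 17) = 17.

17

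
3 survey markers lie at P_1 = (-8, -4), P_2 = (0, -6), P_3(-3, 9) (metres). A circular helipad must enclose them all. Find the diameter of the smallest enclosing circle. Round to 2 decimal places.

Side lengths²: P_1P_2² = 68, P_1P_3² = 194, P_2P_3² = 234.
Since P_2P_3² = 234 < 194 + 68 = 262, the triangle is acute, so the smallest enclosing circle is the circumcircle.
Circumcentre = (-46/19, 25/19), r² = 21437/361.
Diameter = 2r = 2√(21437/361) ≈ 15.41.

15.41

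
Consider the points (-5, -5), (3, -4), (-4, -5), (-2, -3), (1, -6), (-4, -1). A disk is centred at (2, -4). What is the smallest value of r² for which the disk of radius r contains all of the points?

The required radius is the distance from (2, -4) to the farthest point.
Squared distances: 50, 1, 37, 17, 5, 45.
Maximum is 50, attained at (-5, -5).

50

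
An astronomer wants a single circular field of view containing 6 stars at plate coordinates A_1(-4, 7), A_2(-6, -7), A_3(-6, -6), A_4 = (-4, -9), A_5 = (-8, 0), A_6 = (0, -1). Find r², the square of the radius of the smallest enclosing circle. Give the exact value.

The farthest pair is A_1–A_4 with squared distance 256. The circle on this segment as diameter has centre (-4, -1) and r² = 256/4 = 64.
Check A_2: distance² to centre = 40 ≤ 64, so it lies inside.
All remaining points lie in this disk, and no smaller disk contains both endpoints, so this is the minimum enclosing circle.

64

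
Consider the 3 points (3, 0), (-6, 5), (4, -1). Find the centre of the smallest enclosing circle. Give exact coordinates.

(-1, 2)

Call the three points A, B, C in the order given.
Side lengths²: AB² = 106, AC² = 2, BC² = 136.
Since BC² = 136 ≥ 106 + 2 = 108, the angle opposite BC is not acute, so the smallest enclosing circle has BC as diameter.
Centre = midpoint of BC = (-1, 2), r² = 136/4 = 34.
Centre = (-1, 2).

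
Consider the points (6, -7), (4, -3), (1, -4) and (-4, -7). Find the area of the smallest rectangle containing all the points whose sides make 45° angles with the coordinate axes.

In coordinates u = x + y, v = x − y the rectangle is axis-aligned; the map (x,y)→(u,v) scales areas by 2.
u-values: -1, 1, -3, -11; range = 1 − (-11) = 12.
v-values: 13, 7, 5, 3; range = 13 − 3 = 10.
Area = (12 × 10) / 2 = 60.

60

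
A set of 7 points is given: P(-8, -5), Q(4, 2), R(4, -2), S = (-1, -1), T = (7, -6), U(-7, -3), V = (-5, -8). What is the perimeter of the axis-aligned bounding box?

50

Width = max x − min x = 7 − (-8) = 15.
Height = max y − min y = 2 − (-8) = 10.
Perimeter = 2(15 + 10) = 50.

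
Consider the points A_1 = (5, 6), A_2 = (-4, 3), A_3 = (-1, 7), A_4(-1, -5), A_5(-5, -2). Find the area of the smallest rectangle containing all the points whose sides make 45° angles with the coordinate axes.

108

In coordinates u = x + y, v = x − y the rectangle is axis-aligned; the map (x,y)→(u,v) scales areas by 2.
u-values: 11, -1, 6, -6, -7; range = 11 − (-7) = 18.
v-values: -1, -7, -8, 4, -3; range = 4 − (-8) = 12.
Area = (18 × 12) / 2 = 108.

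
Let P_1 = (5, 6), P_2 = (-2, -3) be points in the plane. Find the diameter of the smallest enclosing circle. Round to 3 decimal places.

11.402

The smallest circle enclosing two points has them as diameter endpoints.
Centre = midpoint = (1.5, 1.5); r² = |P_1P_2|²/4 = 130/4 = 32.5.
Diameter = 2r = 2√(32.5) ≈ 11.402.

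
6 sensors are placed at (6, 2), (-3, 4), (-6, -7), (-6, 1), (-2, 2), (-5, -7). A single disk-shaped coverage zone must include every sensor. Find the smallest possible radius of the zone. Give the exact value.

7.5

A smallest enclosing disk is always determined by at most three of the input points on its boundary.
The farthest pair is (6, 2)–(-6, -7) with squared distance 225. The circle on this segment as diameter has centre (0, -2.5) and r² = 225/4 = 56.25.
Check (-3, 4): distance² to centre = 51.25 ≤ 56.25, so it lies inside.
All remaining points lie in this disk, and no smaller disk contains both endpoints, so this is the minimum enclosing circle.
r = √(56.25) = 7.5.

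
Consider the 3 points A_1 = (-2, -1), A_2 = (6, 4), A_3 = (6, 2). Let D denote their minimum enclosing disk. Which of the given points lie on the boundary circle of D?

A_1, A_2

Side lengths²: A_1A_2² = 89, A_1A_3² = 73, A_2A_3² = 4.
Since A_1A_2² = 89 ≥ 73 + 4 = 77, the angle opposite A_1A_2 is not acute, so the smallest enclosing circle has A_1A_2 as diameter.
Centre = midpoint of A_1A_2 = (2, 1.5), r² = 89/4 = 22.25.
The points at distance exactly r from the centre are A_1, A_2 — 2 points.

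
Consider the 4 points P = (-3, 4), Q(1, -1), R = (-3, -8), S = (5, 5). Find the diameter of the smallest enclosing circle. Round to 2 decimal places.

By Welzl's lemma the MEC is supported by two points (diametrically opposite) or three points (on a circumcircle).
The farthest pair is R–S with squared distance 233. The circle on this segment as diameter has centre (1, -1.5) and r² = 233/4 = 58.25.
Check P: distance² to centre = 46.25 ≤ 58.25, so it lies inside.
All remaining points lie in this disk, and no smaller disk contains both endpoints, so this is the minimum enclosing circle.
Diameter = 2r = 2√(58.25) ≈ 15.26.

15.26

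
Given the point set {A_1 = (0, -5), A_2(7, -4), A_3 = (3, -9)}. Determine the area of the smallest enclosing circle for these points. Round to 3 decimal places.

41.885

Side lengths²: A_1A_2² = 50, A_1A_3² = 25, A_2A_3² = 41.
Since A_1A_2² = 50 < 41 + 25 = 66, the triangle is acute, so the smallest enclosing circle is the circumcircle.
Circumcentre = (225/62, -335/62), r² = 25625/1922.
Area = π·r² = π·25625/1922 ≈ 41.885.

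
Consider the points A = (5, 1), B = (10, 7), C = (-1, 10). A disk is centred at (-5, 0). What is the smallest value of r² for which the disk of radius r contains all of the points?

274

The required radius is the distance from (-5, 0) to the farthest point.
Squared distances: 101, 274, 116.
Maximum is 274, attained at B.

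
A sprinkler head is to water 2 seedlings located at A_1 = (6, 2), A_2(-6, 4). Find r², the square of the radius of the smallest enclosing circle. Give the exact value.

The smallest circle enclosing two points has them as diameter endpoints.
Centre = midpoint = (0, 3); r² = |A_1A_2|²/4 = 148/4 = 37.

37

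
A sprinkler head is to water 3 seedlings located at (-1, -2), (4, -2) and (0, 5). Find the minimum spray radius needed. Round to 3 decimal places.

4.072

Call the three points A, B, C in the order given.
Side lengths²: AB² = 25, AC² = 50, BC² = 65.
Since BC² = 65 < 50 + 25 = 75, the triangle is acute, so the smallest enclosing circle is the circumcircle.
Circumcentre = (1.5, 17/14), r² = 1625/98.
r = √(1625/98) ≈ 4.072.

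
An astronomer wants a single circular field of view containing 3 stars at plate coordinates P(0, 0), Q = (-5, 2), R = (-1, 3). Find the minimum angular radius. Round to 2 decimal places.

Side lengths²: PQ² = 29, PR² = 10, QR² = 17.
Since PQ² = 29 ≥ 17 + 10 = 27, the angle opposite PQ is not acute, so the smallest enclosing circle has PQ as diameter.
Centre = midpoint of PQ = (-2.5, 1), r² = 29/4 = 7.25.
r = √(7.25) ≈ 2.69.

2.69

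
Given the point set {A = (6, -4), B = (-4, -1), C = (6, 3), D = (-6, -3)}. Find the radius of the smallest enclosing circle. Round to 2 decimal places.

The minimum enclosing circle is determined by three boundary points: A, C, D.
Their circumcentre is (0.25, -0.5) with r² = 45.3125.
The farthest remaining point B is at distance² 18.3125 ≤ 45.3125.
r = √(45.3125) ≈ 6.73.

6.73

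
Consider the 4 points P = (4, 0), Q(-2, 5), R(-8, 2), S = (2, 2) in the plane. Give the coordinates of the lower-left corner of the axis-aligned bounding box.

x-range [-8, 4], y-range [0, 5].
The lower-left corner is (-8, 0).

(-8, 0)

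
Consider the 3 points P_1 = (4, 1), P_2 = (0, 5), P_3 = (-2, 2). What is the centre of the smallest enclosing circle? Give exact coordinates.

(1.1, 2.1)

Side lengths²: P_1P_2² = 32, P_1P_3² = 37, P_2P_3² = 13.
Since P_1P_3² = 37 < 32 + 13 = 45, the triangle is acute, so the smallest enclosing circle is the circumcircle.
Circumcentre = (1.1, 2.1), r² = 9.62.
Centre = (1.1, 2.1).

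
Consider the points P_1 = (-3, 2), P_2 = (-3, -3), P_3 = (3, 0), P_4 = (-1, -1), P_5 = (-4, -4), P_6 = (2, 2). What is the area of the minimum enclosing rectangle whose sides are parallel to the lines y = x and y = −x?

In coordinates u = x + y, v = x − y the rectangle is axis-aligned; the map (x,y)→(u,v) scales areas by 2.
u-values: -1, -6, 3, -2, -8, 4; range = 4 − (-8) = 12.
v-values: -5, 0, 3, 0, 0, 0; range = 3 − (-5) = 8.
Area = (12 × 8) / 2 = 48.

48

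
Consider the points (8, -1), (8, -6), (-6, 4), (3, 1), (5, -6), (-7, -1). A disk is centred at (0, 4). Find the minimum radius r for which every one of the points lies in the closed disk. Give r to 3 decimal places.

The required radius is the distance from (0, 4) to the farthest point.
Squared distances: 89, 164, 36, 18, 125, 74.
Maximum is 164, attained at (8, -6).
r = √164 ≈ 12.806.

12.806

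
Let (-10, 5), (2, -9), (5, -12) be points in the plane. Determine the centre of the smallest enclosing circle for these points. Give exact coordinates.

(-2.5, -3.5)

Call the three points A, B, C in the order given.
Side lengths²: AB² = 340, AC² = 514, BC² = 18.
Since AC² = 514 ≥ 340 + 18 = 358, the angle opposite AC is not acute, so the smallest enclosing circle has AC as diameter.
Centre = midpoint of AC = (-2.5, -3.5), r² = 514/4 = 128.5.
Centre = (-2.5, -3.5).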